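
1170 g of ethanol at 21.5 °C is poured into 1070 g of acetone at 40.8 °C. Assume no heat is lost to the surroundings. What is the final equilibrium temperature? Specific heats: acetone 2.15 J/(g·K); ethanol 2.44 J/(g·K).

T_f ≈ 30.1 °C

Heat lost by the acetone equals heat gained by the ethanol:
1070·2.15·(40.8 − T) = 1170·2.44·(T − 21.5)
2300.5(40.8 − T) = 2854.8(T − 21.5)
5155.3 T = 155239  ⇒  T ≈ 30.11 °C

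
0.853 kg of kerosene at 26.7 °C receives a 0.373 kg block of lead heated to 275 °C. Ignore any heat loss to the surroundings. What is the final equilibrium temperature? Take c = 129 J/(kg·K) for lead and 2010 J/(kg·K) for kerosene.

T_f ≈ 33.5 °C

Energy conservation, ΣQ = 0:
0.373*129*(T − 275) + 0.853*2010*(T − 26.7) = 0
1762.6 T = 59010
T ≈ 33.48 °C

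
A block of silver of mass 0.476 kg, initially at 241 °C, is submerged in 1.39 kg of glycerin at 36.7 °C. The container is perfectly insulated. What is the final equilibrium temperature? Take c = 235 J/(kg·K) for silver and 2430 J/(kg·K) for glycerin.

T_f ≈ 43.2 °C

Let T be the final temperature. ΣQ_i = 0:
0.476*235*(T − 241) + 1.39*2430*(T − 36.7) = 0
111.86(T − 241) + 3377.7(T − 36.7) = 0
3489.6 T = 150920
T ≈ 43.25 °C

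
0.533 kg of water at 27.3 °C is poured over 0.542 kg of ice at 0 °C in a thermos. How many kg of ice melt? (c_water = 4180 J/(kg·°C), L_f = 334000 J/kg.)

m_melted ≈ 0.182 kg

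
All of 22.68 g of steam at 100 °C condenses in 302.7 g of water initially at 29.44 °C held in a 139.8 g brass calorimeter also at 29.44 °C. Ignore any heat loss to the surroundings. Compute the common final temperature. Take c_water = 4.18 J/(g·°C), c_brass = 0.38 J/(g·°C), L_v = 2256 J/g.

Heat gained plus heat lost sum to zero:
steam→water at 100 °C releases m L_v = 22.68·2256 = 51166; condensed water 100 °C→T: 94.8(T − 100); original water: 1265.3(T − 29.44); cup: 53.12(T − 29.44)
1413.2 T = 51166 + 9480.2 + 38814 = 99460
T ≈ 70.38 °C — below 100 °C, confirming all the steam condensed.

T_f ≈ 70.4 °C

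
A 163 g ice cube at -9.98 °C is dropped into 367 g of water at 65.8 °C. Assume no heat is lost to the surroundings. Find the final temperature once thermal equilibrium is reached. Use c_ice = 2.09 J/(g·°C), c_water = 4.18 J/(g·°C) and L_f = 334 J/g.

T_f ≈ 19.5 °C

Taking heat into each body as positive, Σ m c ΔT = 0:
warm ice to 0 °C: 163×2.09×(0 − (-9.98)) = 3399.9; fusion: m_ice L_f = 163×334 = 54442; meltwater 0→T: 163×4.18×T = 681.34 T; water: 1534.1(T − 65.8)
2215.4 T = 100941 − 57842 = 43099
T ≈ 19.45 °C (positive, so assuming full melt was valid).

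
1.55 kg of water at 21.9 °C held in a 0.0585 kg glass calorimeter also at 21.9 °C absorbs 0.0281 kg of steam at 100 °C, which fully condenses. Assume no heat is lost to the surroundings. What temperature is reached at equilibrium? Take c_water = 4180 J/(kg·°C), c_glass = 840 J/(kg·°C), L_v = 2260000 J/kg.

Heat gained plus heat lost sum to zero:
latent heat released on condensation: 0.0281·2260000 = 63506
  condensed water 100 °C→T: 117.46(T − 100)
  original water: 6479(T − 21.9)
  glass cup: 0.0585·840·(T − 21.9) = 49.14(T − 21.9)
6645.6 T = 63506 + 11746 + 142966 = 218218
T ≈ 32.84 °C (< 100 °C, so full condensation is consistent).

T_f ≈ 32.8 °C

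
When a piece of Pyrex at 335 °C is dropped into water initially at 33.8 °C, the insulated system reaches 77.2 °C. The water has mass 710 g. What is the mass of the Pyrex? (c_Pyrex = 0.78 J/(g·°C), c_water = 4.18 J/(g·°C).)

m ≈ 641 g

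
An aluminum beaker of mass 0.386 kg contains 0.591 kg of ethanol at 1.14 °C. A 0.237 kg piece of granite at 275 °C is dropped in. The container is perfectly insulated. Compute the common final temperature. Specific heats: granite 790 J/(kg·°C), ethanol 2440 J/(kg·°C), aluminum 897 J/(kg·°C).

T_f ≈ 27.1 °C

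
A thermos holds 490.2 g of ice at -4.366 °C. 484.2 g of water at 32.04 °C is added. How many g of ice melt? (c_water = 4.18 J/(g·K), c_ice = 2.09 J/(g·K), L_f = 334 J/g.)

m_melted ≈ 181 g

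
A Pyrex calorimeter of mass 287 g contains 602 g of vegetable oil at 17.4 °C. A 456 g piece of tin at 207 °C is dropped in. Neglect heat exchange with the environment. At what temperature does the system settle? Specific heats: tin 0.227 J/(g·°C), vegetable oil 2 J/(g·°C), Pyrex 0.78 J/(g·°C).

Net heat exchanged in the isolated system is zero:
456×0.227×(T − 207) + 602×2×(T − 17.4) + 287×0.78×(T − 17.4) = 0
(103.51 + 1204 + 223.86) T = 103.51×207 + 1204×17.4 + 223.86×17.4
T = 46272/1531.4 ≈ 30.22 °C

T_f ≈ 30.2 °C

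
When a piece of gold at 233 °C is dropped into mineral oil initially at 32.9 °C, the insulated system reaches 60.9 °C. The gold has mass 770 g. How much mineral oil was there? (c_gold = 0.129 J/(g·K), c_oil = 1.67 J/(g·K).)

m ≈ 366 g

Heat lost by the gold = heat gained by the oil:
770×0.129×(233 − 60.9) = m×1.67×(60.9 − 32.9)
46.76 m = 17095  ⇒  m ≈ 365.6 g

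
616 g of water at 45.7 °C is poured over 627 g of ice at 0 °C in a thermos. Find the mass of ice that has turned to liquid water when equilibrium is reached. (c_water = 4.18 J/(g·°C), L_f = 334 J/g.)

m_melted ≈ 352 g

Heat available from the water dropping to 0 °C: 616×4.18×45.7 = 117672 J.
To melt every bit of ice: 627×334 = 209418 J.
That's not enough to melt it all — equilibrium is at 0 °C with ice remaining.
Mass melted = 117672/334 ≈ 352.3 g.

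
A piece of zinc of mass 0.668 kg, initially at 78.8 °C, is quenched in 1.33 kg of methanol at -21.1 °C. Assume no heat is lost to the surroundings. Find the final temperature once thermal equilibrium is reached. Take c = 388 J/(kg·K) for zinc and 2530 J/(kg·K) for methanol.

Let T be the final temperature. ΣQ_i = 0:
0.668*388*(T − 78.8) + 1.33*2530*(T − (-21.1)) = 0
(259.18 + 3364.9) T = 259.18*78.8 + 3364.9*(-21.1)
T = -50576/3624.1 ≈ -13.96 °C

T_f ≈ -14.0 °C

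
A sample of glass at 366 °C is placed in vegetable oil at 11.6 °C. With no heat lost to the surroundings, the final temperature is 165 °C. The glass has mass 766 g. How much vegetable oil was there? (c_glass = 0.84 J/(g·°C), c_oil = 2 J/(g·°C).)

m ≈ 422 g

Net heat exchanged in the isolated system is zero:
766×0.84×(165 − 366) + m×2×(165 − 11.6) = 0
306.8 m = 129331
m = 129331/306.8 ≈ 421.5 g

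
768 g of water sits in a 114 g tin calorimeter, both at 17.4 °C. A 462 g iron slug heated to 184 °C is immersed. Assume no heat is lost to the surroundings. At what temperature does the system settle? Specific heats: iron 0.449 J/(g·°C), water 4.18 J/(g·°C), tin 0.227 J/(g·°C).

T_f ≈ 27.4 °C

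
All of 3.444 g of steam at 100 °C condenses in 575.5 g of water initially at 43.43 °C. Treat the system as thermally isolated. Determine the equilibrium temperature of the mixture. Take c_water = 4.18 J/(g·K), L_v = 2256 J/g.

Net heat exchanged in the isolated system is zero:
condense steam: −3.444×2256 = −7769.7
  condensate cools 100→T: 3.444×4.18×(T − 100) = 14.4(T − 100)
  original water: 2405.6(T − 43.43)
2420 T = 7769.7 + 1439.6 + 104475 = 113684
T ≈ 46.98 °C, under the boiling point, so the assumption holds.

T_f ≈ 47.0 °C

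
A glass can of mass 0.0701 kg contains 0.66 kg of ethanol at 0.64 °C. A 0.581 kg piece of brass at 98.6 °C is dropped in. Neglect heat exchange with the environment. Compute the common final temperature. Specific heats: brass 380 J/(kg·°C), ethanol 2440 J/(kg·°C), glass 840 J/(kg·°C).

T_f ≈ 12.1 °C

Let T be the final temperature. ΣQ_i = 0:
0.581*380*(T − 98.6) + 0.66*2440*(T − 0.64) + 0.0701*840*(T − 0.64) = 0
220.78(T − 98.6) + 1610.4(T − 0.64) + 58.88(T − 0.64) = 0
1890.1 T = 22837
T = 22837 / 1890.1 = 12.1 °C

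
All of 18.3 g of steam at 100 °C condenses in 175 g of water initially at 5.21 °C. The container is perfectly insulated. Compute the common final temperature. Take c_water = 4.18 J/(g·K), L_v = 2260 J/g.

Taking heat into each body as positive, Σ m c ΔT = 0:
steam→water at 100 °C releases m L_v = 18.3×2260 = 41358
  condensate cools 100→T: 18.3×4.18×(T − 100) = 76.49(T − 100)
  original water: 731.5(T − 5.21)
807.99 T = 41358 + 7649.4 + 3811.1 = 52819
T ≈ 65.37 °C — below 100 °C, confirming all the steam condensed.

T_f ≈ 65.4 °C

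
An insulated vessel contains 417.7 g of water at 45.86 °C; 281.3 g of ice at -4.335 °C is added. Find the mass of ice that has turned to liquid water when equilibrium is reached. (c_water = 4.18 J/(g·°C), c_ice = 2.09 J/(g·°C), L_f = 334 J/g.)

m_melted ≈ 232 g

Heat available from the water dropping to 0 °C: 417.7·4.18·45.86 = 80071 J.
Of that, 281.3·2.09·4.335 = 2548.6 J goes to bring the ice to 0 °C, leaving 77522 J.
To melt every bit of ice: 281.3·334 = 93954 J.
That's not enough to melt it all — equilibrium is at 0 °C with ice remaining.
m_melted·334 = 77522  ⇒  m_melted ≈ 232.1 g.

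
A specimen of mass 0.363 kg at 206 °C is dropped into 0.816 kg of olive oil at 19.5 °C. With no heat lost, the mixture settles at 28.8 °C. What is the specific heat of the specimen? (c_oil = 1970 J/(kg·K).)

Heat lost by the specimen = heat gained by the oil:
0.363×c×(206 − 28.8) = 0.816×1970×(28.8 − 19.5)
64.32 c = 14950  ⇒  c ≈ 232.4 J/(kg·K)

c ≈ 232 J/(kg·K)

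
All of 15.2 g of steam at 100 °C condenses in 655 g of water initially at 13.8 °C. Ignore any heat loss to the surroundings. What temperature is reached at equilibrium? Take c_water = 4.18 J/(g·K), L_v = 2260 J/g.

T_f ≈ 28.0 °C

Setting the total heat transfer to zero:
steam→water at 100 °C releases m L_v = 15.2×2260 = 34352; condensed water 100 °C→T: 63.54(T − 100); water warms: 655×4.18×(T − 13.8) = 2737.9(T − 13.8)
2801.4 T = 34352 + 6353.6 + 37783 = 78489
T ≈ 28.02 °C — below 100 °C, confirming all the steam condensed.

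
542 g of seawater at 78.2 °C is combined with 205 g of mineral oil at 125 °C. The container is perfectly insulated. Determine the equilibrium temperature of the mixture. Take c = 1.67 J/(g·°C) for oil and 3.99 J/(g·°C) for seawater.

T_f ≈ 84.6 °C

|Q_oil| = |Q_seawater|:
205*1.67*(125 − T) = 542*3.99*(T − 78.2)
342.35(125 − T) = 2162.6(T − 78.2)
2504.9 T = 211908  ⇒  T ≈ 84.60 °C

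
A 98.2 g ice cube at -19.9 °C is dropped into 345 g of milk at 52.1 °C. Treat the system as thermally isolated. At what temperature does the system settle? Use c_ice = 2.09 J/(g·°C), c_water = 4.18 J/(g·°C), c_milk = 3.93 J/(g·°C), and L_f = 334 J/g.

T_f ≈ 19.1 °C

Conservation of energy gives ΣQ = 0:
ice -19.9→0 °C: 98.2×2.09×19.9 = 4084.2; melt ice: 98.2×334 = 32799; meltwater 0→T: 98.2×4.18×T = 410.48 T; milk cools: 345×3.93×(T − 52.1) = 1355.9(T − 52.1)
1766.3 T = 70640 − 36883 = 33757
T ≈ 19.11 °C. Since T > 0 °C, the all-ice-melts assumption holds.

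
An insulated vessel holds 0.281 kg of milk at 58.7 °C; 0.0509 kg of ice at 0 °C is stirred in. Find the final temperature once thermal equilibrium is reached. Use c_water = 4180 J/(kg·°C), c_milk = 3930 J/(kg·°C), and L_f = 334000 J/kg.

Let T be the final temperature. ΣQ_i = 0:
fusion: m_ice L_f = 0.0509×334000 = 17001
  warm the meltwater: 212.76 T
  milk cools: 0.281×3930×(T − 58.7) = 1104.3(T − 58.7)
1317.1 T = 64824 − 17001 = 47824
T ≈ 36.31 °C — above 0 °C, consistent with complete melting.

T_f ≈ 36.3 °C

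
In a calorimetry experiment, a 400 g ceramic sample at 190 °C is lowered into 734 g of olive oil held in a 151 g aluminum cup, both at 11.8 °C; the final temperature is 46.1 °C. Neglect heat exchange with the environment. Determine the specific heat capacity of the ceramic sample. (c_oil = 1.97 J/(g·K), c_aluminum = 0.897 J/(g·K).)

c ≈ 0.942 J/(g·K)

Net heat exchanged in the isolated system is zero:
400·c·(46.1 − 190) + 734·1.97·(46.1 − 11.8) + 151·0.897·(46.1 − 11.8) = 0
-57560 c = -54243
c = -54243/-57560 ≈ 0.9424 J/(g·K)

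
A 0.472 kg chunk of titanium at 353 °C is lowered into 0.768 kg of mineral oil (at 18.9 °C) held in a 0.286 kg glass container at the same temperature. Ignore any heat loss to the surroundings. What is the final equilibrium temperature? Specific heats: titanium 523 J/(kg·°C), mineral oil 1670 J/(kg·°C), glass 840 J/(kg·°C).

T_f ≈ 65.5 °C

T_f is the heat-capacity-weighted average of the initial temperatures:
T_f = (246.86*353 + 1282.6*18.9 + 240.24*18.9) / (246.86 + 1282.6 + 240.24)
    = 115921 / 1769.7 ≈ 65.50 °C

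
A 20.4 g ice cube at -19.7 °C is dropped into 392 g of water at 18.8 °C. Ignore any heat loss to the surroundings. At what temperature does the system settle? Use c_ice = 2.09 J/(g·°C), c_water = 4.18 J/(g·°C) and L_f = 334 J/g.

Heat gained plus heat lost sum to zero:
warm ice to 0 °C: 20.4×2.09×(0 − (-19.7)) = 839.93; fusion: m_ice L_f = 20.4×334 = 6813.6; meltwater 0→T: 20.4×4.18×T = 85.27 T; water cools: 392×4.18×(T − 18.8) = 1638.6(T − 18.8)
1723.8 T = 30805 − 7653.5 = 23151
T ≈ 13.43 °C — above 0 °C, consistent with complete melting.

T_f ≈ 13.4 °C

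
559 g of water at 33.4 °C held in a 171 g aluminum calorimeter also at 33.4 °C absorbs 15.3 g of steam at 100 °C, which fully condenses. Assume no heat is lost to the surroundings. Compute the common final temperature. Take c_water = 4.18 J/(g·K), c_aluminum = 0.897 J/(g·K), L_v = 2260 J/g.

Taking heat into each body as positive, Σ m c ΔT = 0:
steam→water at 100 °C releases m L_v = 15.3×2260 = 34578; condensed water 100 °C→T: 63.95(T − 100); water warms: 559×4.18×(T − 33.4) = 2336.6(T − 33.4); aluminum cup: 171×0.897×(T − 33.4) = 153.39(T − 33.4)
2554 T = 34578 + 6395.4 + 83166 = 124140
T ≈ 48.61 °C, under the boiling point, so the assumption holds.

T_f ≈ 48.6 °C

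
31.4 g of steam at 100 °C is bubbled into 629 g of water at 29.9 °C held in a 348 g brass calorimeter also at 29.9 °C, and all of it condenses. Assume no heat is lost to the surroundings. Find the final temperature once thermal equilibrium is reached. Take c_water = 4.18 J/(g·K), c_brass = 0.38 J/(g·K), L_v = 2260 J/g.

Conservation of energy gives ΣQ = 0:
steam→water at 100 °C releases m L_v = 31.4×2260 = 70964; condensed water 100 °C→T: 131.25(T − 100); original water: 2629.2(T − 29.9); brass cup: 348×0.38×(T − 29.9) = 132.24(T − 29.9)
2892.7 T = 70964 + 13125 + 82568 = 166657
T ≈ 57.61 °C — below 100 °C, confirming all the steam condensed.

T_f ≈ 57.6 °C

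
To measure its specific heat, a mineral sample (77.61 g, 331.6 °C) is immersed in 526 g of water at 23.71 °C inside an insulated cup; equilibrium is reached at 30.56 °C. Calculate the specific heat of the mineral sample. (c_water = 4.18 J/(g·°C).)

Energy conservation, ΣQ = 0:
77.61·c·(30.56 − 331.6) + 526·4.18·(30.56 − 23.71) = 0
-23364 c = -15061
c = -15061/-23364 ≈ 0.6446 J/(g·°C)

c ≈ 0.645 J/(g·°C)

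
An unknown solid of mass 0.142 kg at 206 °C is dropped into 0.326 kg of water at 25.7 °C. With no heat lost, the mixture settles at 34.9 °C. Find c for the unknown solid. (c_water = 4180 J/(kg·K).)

c ≈ 516 J/(kg·K)

m_s c (T_s − T_f) = m_water c_water (T_f − T_0):
0.142·c·(206 − 34.9) = 0.326·4180·(34.9 − 25.7)
24.3 c = 12537  ⇒  c ≈ 516 J/(kg·K)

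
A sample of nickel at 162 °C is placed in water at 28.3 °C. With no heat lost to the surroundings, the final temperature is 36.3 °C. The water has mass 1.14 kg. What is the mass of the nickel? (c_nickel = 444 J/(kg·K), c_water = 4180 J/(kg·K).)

Taking heat into each body as positive, Σ m c ΔT = 0:
m·444·(36.3 − 162) + 1.14·4180·(36.3 − 28.3) = 0
-55811 m = -38122
m = -38122/-55811 ≈ 0.6831 kg

m ≈ 0.683 kg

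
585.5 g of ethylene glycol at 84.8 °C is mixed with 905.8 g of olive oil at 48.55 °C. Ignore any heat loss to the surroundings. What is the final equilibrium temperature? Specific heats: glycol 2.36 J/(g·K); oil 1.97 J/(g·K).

|Q_glycol| = |Q_oil|:
585.5×2.36×(84.8 − T) = 905.8×1.97×(T − 48.55)
1381.8(84.8 − T) = 1784.4(T − 48.55)
3166.2 T = 203809  ⇒  T ≈ 64.37 °C

T_f ≈ 64.4 °C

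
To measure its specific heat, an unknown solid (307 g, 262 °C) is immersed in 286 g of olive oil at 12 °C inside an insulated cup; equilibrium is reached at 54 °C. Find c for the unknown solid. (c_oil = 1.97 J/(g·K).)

c ≈ 0.371 J/(g·K)

Heat lost by the unknown solid = heat gained by the oil:
307·c·(262 − 54) = 286·1.97·(54 − 12)
63856 c = 23664  ⇒  c ≈ 0.3706 J/(g·K)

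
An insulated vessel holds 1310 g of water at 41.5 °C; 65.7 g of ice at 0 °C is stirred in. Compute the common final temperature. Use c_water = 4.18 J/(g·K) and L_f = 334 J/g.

Energy conservation, ΣQ = 0:
fusion: m_ice L_f = 65.7×334 = 21944
  meltwater 0→T: 65.7×4.18×T = 274.63 T
  water cools: 1310×4.18×(T − 41.5) = 5475.8(T − 41.5)
5750.4 T = 227246 − 21944 = 205302
T ≈ 35.70 °C. Since T > 0 °C, the all-ice-melts assumption holds.

T_f ≈ 35.7 °C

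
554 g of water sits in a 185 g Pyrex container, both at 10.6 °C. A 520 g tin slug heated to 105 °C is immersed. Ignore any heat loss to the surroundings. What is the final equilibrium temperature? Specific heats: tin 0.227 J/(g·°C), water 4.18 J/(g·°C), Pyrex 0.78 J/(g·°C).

T_f ≈ 14.9 °C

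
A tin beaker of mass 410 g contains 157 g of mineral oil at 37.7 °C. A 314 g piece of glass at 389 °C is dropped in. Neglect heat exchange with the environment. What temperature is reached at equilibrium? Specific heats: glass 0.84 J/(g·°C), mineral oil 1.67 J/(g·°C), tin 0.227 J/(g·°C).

Energy conservation, ΣQ = 0:
314*0.84*(T − 389) + 157*1.67*(T − 37.7) + 410*0.227*(T − 37.7) = 0
263.76(T − 389) + 262.19(T − 37.7) + 93.07(T − 37.7) = 0
619.02 T = 115996
T = 115996/619.02 ≈ 187.39 °C

T_f ≈ 187.4 °C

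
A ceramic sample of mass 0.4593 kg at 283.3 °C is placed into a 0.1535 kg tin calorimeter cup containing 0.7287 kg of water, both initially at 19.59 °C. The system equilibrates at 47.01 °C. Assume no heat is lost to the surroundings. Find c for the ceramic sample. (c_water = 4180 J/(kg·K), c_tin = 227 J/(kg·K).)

Setting the total heat transfer to zero:
0.4593×c×(47.01 − 283.3) + 0.7287×4180×(47.01 − 19.59) + 0.1535×227×(47.01 − 19.59) = 0
-108.53 c = -84476
c = -84476/-108.53 ≈ 778.4 J/(kg·K)

c ≈ 778 J/(kg·K)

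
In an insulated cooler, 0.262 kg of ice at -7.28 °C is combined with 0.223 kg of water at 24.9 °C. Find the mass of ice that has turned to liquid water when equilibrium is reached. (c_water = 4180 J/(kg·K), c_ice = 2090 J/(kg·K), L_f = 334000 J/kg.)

m_melted ≈ 0.0576 kg

Cooling the water to 0 °C releases 0.223×4180×24.9 = 23210 J.
Warming the ice to 0 °C takes 0.262×2090×7.28 = 3986.4 J, leaving 19224 J for melting.
To melt every bit of ice: 0.262×334000 = 87508 J.
That's not enough to melt it all — equilibrium is at 0 °C with ice remaining.
Mass melted = 19224/334000 ≈ 0.05756 kg.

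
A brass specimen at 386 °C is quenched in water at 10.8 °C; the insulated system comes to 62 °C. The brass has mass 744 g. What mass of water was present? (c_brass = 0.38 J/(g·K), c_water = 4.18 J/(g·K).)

Net heat exchanged in the isolated system is zero:
744·0.38·(62 − 386) + m·4.18·(62 − 10.8) = 0
214.02 m = 91601
m = 91601/214.02 ≈ 428 g

m ≈ 428 g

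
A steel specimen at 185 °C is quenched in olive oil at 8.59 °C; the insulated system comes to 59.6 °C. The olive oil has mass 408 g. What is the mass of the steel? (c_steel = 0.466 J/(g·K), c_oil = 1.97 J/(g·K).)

Let T be the final temperature. ΣQ_i = 0:
m×0.466×(59.6 − 185) + 408×1.97×(59.6 − 8.59) = 0
-58.44 m = -41000
m = -41000/-58.44 ≈ 701.6 g

m ≈ 702 g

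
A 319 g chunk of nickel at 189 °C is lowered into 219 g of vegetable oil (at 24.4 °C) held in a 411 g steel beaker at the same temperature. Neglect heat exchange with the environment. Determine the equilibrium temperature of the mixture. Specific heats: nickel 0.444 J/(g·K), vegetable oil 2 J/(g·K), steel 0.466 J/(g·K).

Taking heat into each body as positive, Σ m c ΔT = 0:
319*0.444*(T − 189) + 219*2*(T − 24.4) + 411*0.466*(T − 24.4) = 0
771.16 T = 42130
T = 42130/771.16 ≈ 54.63 °C

T_f ≈ 54.6 °C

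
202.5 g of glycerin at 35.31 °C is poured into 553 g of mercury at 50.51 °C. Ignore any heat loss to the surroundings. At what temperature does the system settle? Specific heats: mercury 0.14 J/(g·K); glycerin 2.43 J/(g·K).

Heat gained plus heat lost sum to zero:
553*0.14*(T − 50.51) + 202.5*2.43*(T − 35.31) = 0
77.42(T − 50.51) + 492.08(T − 35.31) = 0
569.5 T = 21286
T = 21286 / 569.5 = 37.4 °C

T_f ≈ 37.4 °C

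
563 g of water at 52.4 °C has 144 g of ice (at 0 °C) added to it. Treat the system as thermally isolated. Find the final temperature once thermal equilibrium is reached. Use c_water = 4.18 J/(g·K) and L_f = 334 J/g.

T_f ≈ 25.5 °C

Sum of m c ΔT and latent-heat terms is zero:
fusion: m_ice L_f = 144×334 = 48096
  meltwater 0→T: 144×4.18×T = 601.92 T
  water cools: 563×4.18×(T − 52.4) = 2353.3(T − 52.4)
2955.3 T = 123315 − 48096 = 75219
T ≈ 25.45 °C. Since T > 0 °C, the all-ice-melts assumption holds.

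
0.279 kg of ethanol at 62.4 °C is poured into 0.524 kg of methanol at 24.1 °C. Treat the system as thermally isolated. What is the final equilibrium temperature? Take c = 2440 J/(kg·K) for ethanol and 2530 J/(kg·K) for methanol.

Conservation of energy gives ΣQ = 0:
0.279*2440*(T − 62.4) + 0.524*2530*(T − 24.1) = 0
2006.5 T = 74429
T ≈ 37.09 °C

T_f ≈ 37.1 °C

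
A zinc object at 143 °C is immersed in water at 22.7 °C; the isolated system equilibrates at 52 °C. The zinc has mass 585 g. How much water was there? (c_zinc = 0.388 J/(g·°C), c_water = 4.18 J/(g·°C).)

Heat lost by the zinc = heat gained by the water:
585×0.388×(143 − 52) = m×4.18×(52 − 22.7)
122.47 m = 20655  ⇒  m ≈ 168.6 g

m ≈ 169 g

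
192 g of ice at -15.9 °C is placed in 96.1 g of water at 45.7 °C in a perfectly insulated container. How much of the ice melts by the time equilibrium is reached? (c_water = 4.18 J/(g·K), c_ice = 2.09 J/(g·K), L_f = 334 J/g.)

Cooling the water to 0 °C releases 96.1×4.18×45.7 = 18358 J.
Warming the ice to 0 °C takes 192×2.09×15.9 = 6380.4 J, leaving 11977 J for melting.
To melt every bit of ice: 192×334 = 64128 J.
That's not enough to melt it all — equilibrium is at 0 °C with ice remaining.
m_melted×334 = 11977  ⇒  m_melted ≈ 35.86 g.

m_melted ≈ 35.9 g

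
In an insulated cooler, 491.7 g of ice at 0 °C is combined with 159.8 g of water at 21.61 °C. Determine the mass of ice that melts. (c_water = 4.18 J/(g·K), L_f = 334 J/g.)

Cooling the water to 0 °C releases 159.8·4.18·21.61 = 14435 J.
Melting all 491.7 g of ice would need 491.7·334 = 164228 J.
That's not enough to melt it all — equilibrium is at 0 °C with ice remaining.
Mass melted = 14435/334 ≈ 43.22 g.

m_melted ≈ 43.2 g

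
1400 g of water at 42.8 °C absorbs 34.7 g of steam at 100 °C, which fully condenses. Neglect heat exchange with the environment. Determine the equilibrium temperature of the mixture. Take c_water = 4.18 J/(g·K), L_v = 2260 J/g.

T_f ≈ 57.3 °C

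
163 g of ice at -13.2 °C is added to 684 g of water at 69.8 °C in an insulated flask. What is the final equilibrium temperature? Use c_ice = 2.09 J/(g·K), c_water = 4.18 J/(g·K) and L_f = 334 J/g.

T_f ≈ 39.7 °C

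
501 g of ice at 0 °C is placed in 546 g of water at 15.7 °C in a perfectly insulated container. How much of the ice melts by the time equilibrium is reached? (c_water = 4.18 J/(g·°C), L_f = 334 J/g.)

Cooling the water to 0 °C releases 546×4.18×15.7 = 35832 J.
To melt every bit of ice: 501×334 = 167334 J.
That's not enough to melt it all — equilibrium is at 0 °C with ice remaining.
m_melt = 35832 / L_f = 107.3 g.

m_melted ≈ 107 g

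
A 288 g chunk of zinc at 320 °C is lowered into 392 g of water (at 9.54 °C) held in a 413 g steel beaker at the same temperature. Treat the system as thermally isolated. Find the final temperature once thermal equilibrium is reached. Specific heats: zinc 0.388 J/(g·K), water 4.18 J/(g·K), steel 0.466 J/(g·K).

T_f ≈ 27.4 °C

Setting the total heat transfer to zero:
288*0.388*(T − 320) + 392*4.18*(T − 9.54) + 413*0.466*(T − 9.54) = 0
1942.8 T = 53226
T ≈ 27.40 °C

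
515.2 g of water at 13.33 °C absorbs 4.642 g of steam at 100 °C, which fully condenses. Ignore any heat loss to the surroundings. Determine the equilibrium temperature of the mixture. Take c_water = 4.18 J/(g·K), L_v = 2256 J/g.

T_f ≈ 18.9 °C

Taking heat into each body as positive, Σ m c ΔT = 0:
condense steam: −4.642×2256 = −10472; condensate cools 100→T: 4.642×4.18×(T − 100) = 19.4(T − 100); original water: 2153.5(T − 13.33)
2172.9 T = 10472 + 1940.4 + 28707 = 41119
T ≈ 18.92 °C — below 100 °C, confirming all the steam condensed.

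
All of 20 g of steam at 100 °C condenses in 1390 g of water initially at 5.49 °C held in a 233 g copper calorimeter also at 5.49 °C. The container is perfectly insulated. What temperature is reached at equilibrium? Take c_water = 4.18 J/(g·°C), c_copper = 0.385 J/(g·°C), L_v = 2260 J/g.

Let T be the final temperature. ΣQ_i = 0:
latent heat released on condensation: 20·2260 = 45200; condensed water 100 °C→T: 83.6(T − 100); water warms: 1390·4.18·(T − 5.49) = 5810.2(T − 5.49); cup: 89.7(T − 5.49)
5983.5 T = 45200 + 8360 + 32390 = 85950
T ≈ 14.36 °C — below 100 °C, confirming all the steam condensed.

T_f ≈ 14.4 °C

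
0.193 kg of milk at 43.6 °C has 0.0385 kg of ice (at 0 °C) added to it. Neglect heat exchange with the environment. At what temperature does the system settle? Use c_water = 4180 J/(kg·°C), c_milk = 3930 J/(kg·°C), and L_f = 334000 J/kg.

Setting the total heat transfer to zero:
latent heat to melt: 0.0385×334000 = 12859
  warm the meltwater: 160.93 T
  milk cools: 0.193×3930×(T − 43.6) = 758.49(T − 43.6)
919.42 T = 33070 − 12859 = 20211
T ≈ 21.98 °C — above 0 °C, consistent with complete melting.

T_f ≈ 22.0 °C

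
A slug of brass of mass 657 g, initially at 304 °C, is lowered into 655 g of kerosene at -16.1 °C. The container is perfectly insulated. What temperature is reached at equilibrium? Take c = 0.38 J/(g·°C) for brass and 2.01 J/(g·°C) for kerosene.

T_f ≈ 34.9 °C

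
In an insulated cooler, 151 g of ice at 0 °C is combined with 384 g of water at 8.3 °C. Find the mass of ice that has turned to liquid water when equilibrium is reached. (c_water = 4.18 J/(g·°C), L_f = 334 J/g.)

m_melted ≈ 39.9 g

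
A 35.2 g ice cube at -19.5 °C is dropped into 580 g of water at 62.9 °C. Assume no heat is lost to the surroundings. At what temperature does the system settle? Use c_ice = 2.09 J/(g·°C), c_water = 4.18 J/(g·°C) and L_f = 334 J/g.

T_f ≈ 54.2 °C

Sum of m c ΔT and latent-heat terms is zero:
warm ice to 0 °C: 35.2·2.09·(0 − (-19.5)) = 1434.6
  melt ice: 35.2·334 = 11757
  meltwater 0→T: 35.2·4.18·T = 147.14 T
  water cools: 580·4.18·(T − 62.9) = 2424.4(T − 62.9)
2571.5 T = 152495 − 13191 = 139303
T ≈ 54.17 °C. Since T > 0 °C, the all-ice-melts assumption holds.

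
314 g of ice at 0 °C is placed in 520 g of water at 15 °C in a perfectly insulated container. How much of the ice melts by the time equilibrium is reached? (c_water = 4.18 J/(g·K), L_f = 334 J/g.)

m_melted ≈ 97.6 g

Heat available from the water dropping to 0 °C: 520·4.18·15 = 32604 J.
To melt every bit of ice: 314·334 = 104876 J.
32604 J < 104876 J, so only part of the ice melts and the system sits at 0 °C.
m_melted·334 = 32604  ⇒  m_melted ≈ 97.62 g.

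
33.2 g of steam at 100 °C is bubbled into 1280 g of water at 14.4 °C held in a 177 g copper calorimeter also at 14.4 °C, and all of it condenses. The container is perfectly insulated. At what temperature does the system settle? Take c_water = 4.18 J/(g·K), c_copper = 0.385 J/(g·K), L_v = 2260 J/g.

Heat gained plus heat lost sum to zero:
condense steam: −33.2·2260 = −75032; condensed water 100 °C→T: 138.78(T − 100); water warms: 1280·4.18·(T − 14.4) = 5350.4(T − 14.4); copper cup: 177·0.385·(T − 14.4) = 68.14(T − 14.4)
5557.3 T = 75032 + 13878 + 78027 = 166937
T ≈ 30.04 °C (< 100 °C, so full condensation is consistent).

T_f ≈ 30.0 °C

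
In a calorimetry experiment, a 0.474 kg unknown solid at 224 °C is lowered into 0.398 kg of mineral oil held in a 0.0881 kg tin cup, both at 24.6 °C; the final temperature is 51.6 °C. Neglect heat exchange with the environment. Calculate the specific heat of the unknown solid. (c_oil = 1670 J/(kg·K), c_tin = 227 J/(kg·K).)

Taking heat into each body as positive, Σ m c ΔT = 0:
0.474·c·(51.6 − 224) + 0.398·1670·(51.6 − 24.6) + 0.0881·227·(51.6 − 24.6) = 0
-81.72 c = -18486
c = -18486/-81.72 ≈ 226.2 J/(kg·K)

c ≈ 226 J/(kg·K)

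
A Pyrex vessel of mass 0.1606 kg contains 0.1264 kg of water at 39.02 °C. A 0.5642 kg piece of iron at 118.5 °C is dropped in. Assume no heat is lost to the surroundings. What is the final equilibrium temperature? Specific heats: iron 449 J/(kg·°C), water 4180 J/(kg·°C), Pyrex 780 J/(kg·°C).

Heat gained plus heat lost sum to zero:
0.5642*449*(T − 118.5) + 0.1264*4180*(T − 39.02) + 0.1606*780*(T − 39.02) = 0
253.33(T − 118.5) + 528.35(T − 39.02) + 125.27(T − 39.02) = 0
906.95 T = 55523
T = 55523/906.95 ≈ 61.22 °C

T_f ≈ 61.2 °C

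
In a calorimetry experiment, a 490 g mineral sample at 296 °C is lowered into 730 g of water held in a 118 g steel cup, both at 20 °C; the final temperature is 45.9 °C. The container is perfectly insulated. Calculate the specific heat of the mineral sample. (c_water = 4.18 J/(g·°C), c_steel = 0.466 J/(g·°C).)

c ≈ 0.657 J/(g·°C)

Conservation of energy gives ΣQ = 0:
490·c·(45.9 − 296) + 730·4.18·(45.9 − 20) + 118·0.466·(45.9 − 20) = 0
-122549 c = -80455
c = -80455/-122549 ≈ 0.6565 J/(g·°C)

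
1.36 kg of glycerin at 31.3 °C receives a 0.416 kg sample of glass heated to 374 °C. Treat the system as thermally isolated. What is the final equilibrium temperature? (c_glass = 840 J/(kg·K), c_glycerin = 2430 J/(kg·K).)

T_f ≈ 64.1 °C

Net heat exchanged in the isolated system is zero:
0.416*840*(T − 374) + 1.36*2430*(T − 31.3) = 0
3654.2 T = 234131
T ≈ 64.07 °C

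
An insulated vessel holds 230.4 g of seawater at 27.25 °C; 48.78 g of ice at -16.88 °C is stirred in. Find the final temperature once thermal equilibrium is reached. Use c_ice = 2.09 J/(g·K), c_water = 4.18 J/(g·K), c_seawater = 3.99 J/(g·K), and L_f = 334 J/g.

Energy conservation, ΣQ = 0:
ice -16.88→0 °C: 48.78·2.09·16.88 = 1720.9
  melt ice: 48.78·334 = 16293
  meltwater 0→T: 48.78·4.18·T = 203.9 T
  seawater: 919.3(T − 27.25)
1123.2 T = 25051 − 18013 = 7037.4
T ≈ 6.27 °C — above 0 °C, consistent with complete melting.

T_f ≈ 6.3 °C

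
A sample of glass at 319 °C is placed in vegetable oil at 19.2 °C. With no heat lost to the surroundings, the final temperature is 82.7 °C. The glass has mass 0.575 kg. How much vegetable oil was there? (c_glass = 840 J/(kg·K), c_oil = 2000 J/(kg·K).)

m ≈ 0.899 kg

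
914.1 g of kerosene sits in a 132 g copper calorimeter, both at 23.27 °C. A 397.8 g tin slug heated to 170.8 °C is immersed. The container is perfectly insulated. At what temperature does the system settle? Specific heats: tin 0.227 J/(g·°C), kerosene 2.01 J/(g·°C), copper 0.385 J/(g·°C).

T_f ≈ 30.0 °C

T_f is the heat-capacity-weighted average of the initial temperatures:
T_f = (90.3×170.8 + 1837.3×23.27 + 50.82×23.27) / (90.3 + 1837.3 + 50.82)
    = 59361 / 1978.5 ≈ 30.00 °C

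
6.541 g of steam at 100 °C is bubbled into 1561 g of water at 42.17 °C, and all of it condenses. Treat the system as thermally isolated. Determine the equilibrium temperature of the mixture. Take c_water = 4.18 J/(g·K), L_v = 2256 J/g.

Energy conservation, ΣQ = 0:
steam→water at 100 °C releases m L_v = 6.541·2256 = 14756; condensed water 100 °C→T: 27.34(T − 100); original water: 6525(T − 42.17)
6552.3 T = 14756 + 2734.1 + 275158 = 292649
T ≈ 44.66 °C, under the boiling point, so the assumption holds.

T_f ≈ 44.7 °C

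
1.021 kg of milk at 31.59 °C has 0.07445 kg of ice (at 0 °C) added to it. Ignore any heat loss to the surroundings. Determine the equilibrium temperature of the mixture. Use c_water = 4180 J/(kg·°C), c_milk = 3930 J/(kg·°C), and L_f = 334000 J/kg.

T_f ≈ 23.6 °C

Let T be the final temperature. ΣQ_i = 0:
fusion: m_ice L_f = 0.07445×334000 = 24866; warm the meltwater: 311.2 T; milk cools: 1.021×3930×(T − 31.59) = 4012.5(T − 31.59)
4323.7 T = 126756 − 24866 = 101890
T ≈ 23.57 °C. Since T > 0 °C, the all-ice-melts assumption holds.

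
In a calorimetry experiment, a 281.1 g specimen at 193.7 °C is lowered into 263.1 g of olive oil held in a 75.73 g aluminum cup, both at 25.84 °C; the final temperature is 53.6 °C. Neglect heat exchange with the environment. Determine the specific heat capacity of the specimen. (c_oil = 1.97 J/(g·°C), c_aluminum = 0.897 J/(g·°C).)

c ≈ 0.413 J/(g·°C)

Conservation of energy gives ΣQ = 0:
281.1·c·(53.6 − 193.7) + 263.1·1.97·(53.6 − 25.84) + 75.73·0.897·(53.6 − 25.84) = 0
-39382 c = -16274
c = -16274/-39382 ≈ 0.4132 J/(g·°C)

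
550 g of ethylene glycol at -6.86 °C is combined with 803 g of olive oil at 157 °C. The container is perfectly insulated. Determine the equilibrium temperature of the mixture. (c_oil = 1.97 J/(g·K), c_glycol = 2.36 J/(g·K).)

T_f ≈ 83.1 °C

|Q_oil| = |Q_glycol|:
803*1.97*(157 − T) = 550*2.36*(T − (-6.86))
1581.9(157 − T) = 1298(T − (-6.86))
2879.9 T = 239456  ⇒  T ≈ 83.15 °C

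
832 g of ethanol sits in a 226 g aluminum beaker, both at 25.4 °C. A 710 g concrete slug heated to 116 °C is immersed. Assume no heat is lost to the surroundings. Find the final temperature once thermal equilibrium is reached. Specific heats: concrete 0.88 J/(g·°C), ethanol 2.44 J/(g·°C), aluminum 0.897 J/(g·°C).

T_f = Σ m_i c_i T_i / Σ m_i c_i:
T_f = (624.8·116 + 2030.1·25.4 + 202.72·25.4) / (624.8 + 2030.1 + 202.72)
    = 129190 / 2857.6 ≈ 45.21 °C

T_f ≈ 45.2 °C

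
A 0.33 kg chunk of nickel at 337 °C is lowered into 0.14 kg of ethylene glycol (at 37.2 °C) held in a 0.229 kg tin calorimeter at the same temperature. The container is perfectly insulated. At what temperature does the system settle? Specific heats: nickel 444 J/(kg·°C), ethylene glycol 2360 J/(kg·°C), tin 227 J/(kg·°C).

T_f is the heat-capacity-weighted average of the initial temperatures:
T_f = (146.52×337 + 330.4×37.2 + 51.98×37.2) / (146.52 + 330.4 + 51.98)
    = 63602 / 528.9 ≈ 120.25 °C

T_f ≈ 120.3 °C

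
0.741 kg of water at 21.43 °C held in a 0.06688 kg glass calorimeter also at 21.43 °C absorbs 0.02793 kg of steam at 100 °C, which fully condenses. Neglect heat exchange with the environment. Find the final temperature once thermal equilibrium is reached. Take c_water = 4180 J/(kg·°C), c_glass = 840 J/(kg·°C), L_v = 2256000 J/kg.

T_f ≈ 43.5 °C

Setting the total heat transfer to zero:
condense steam: −0.02793×2256000 = −63010; condensate cools 100→T: 0.02793×4180×(T − 100) = 116.75(T − 100); water warms: 0.741×4180×(T − 21.43) = 3097.4(T − 21.43); glass cup: 0.06688×840×(T − 21.43) = 56.18(T − 21.43)
3270.3 T = 63010 + 11675 + 67581 = 142266
T ≈ 43.50 °C, under the boiling point, so the assumption holds.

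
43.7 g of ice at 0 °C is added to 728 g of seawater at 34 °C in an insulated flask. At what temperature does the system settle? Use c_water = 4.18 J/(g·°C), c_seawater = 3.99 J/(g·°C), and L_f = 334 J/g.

Conservation of energy gives ΣQ = 0:
latent heat to melt: 43.7×334 = 14596; meltwater 0→T: 43.7×4.18×T = 182.67 T; seawater: 2904.7(T − 34)
3087.4 T = 98760 − 14596 = 84165
T ≈ 27.26 °C (positive, so assuming full melt was valid).

T_f ≈ 27.3 °C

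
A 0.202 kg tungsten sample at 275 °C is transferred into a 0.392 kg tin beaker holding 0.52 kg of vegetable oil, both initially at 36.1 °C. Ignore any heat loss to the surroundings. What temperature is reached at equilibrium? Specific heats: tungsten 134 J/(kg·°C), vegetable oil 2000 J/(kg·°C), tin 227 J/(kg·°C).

T_f is the heat-capacity-weighted average of the initial temperatures:
T_f = (27.07×275 + 1040×36.1 + 88.98×36.1) / (27.07 + 1040 + 88.98)
    = 48200 / 1156.1 ≈ 41.69 °C

T_f ≈ 41.7 °C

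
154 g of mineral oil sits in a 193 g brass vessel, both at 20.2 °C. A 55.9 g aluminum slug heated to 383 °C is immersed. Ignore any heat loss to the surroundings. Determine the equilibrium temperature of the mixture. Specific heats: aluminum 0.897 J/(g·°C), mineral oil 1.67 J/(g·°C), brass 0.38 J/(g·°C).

T_f ≈ 68.0 °C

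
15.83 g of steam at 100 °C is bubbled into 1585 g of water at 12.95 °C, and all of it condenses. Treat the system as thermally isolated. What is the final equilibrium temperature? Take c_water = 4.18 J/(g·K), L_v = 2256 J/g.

T_f ≈ 19.1 °C

Setting the total heat transfer to zero:
latent heat released on condensation: 15.83·2256 = 35712
  condensate cools 100→T: 15.83·4.18·(T − 100) = 66.17(T − 100)
  water warms: 1585·4.18·(T − 12.95) = 6625.3(T − 12.95)
6691.5 T = 35712 + 6616.9 + 85798 = 128127
T ≈ 19.15 °C, under the boiling point, so the assumption holds.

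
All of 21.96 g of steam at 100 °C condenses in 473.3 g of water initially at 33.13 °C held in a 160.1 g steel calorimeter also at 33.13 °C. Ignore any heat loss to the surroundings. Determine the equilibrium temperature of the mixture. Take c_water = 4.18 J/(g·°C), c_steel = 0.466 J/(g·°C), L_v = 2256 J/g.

T_f ≈ 59.1 °C

Setting the total heat transfer to zero:
latent heat released on condensation: 21.96×2256 = 49542
  condensate cools 100→T: 21.96×4.18×(T − 100) = 91.79(T − 100)
  water warms: 473.3×4.18×(T − 33.13) = 1978.4(T − 33.13)
  cup: 74.61(T − 33.13)
2144.8 T = 49542 + 9179.3 + 68016 = 126737
T ≈ 59.09 °C — below 100 °C, confirming all the steam condensed.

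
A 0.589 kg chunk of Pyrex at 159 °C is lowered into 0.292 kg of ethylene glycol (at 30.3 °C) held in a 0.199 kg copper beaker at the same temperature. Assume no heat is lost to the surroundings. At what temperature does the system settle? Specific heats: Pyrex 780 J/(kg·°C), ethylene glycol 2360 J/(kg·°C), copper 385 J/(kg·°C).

T_f ≈ 78.6 °C

Setting the total heat transfer to zero:
0.589*780*(T − 159) + 0.292*2360*(T − 30.3) + 0.199*385*(T − 30.3) = 0
1225.2 T = 96250
T ≈ 78.56 °C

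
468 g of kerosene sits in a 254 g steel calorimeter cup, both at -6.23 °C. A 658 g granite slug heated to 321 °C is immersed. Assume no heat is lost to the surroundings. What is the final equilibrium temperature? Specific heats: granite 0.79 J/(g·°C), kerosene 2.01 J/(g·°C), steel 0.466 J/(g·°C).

T_f ≈ 101.5 °C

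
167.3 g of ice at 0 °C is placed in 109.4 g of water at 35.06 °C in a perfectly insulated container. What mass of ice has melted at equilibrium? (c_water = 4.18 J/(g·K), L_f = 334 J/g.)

m_melted ≈ 48 g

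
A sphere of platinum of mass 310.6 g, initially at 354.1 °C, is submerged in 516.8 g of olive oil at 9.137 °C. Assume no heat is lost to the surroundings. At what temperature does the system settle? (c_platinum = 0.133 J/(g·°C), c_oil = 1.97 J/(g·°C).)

T_f is the heat-capacity-weighted average of the initial temperatures:
T_f = (41.31*354.1 + 1018.1*9.137) / (41.31 + 1018.1)
    = 23930 / 1059.4 ≈ 22.59 °C

T_f ≈ 22.6 °C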